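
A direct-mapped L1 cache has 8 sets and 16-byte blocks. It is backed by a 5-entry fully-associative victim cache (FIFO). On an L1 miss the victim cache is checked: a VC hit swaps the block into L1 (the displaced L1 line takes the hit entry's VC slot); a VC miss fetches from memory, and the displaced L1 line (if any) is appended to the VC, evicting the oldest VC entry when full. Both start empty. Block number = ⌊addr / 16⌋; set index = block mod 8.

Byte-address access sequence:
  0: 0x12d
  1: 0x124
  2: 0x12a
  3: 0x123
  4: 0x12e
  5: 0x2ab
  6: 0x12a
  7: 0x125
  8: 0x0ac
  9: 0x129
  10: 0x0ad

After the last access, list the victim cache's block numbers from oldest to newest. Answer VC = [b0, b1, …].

VC = [42, 18]

  [0] addr=0x12d blk=18 s=2: MISS | VC []
  [1] addr=0x124 blk=18 s=2: L1-HIT | VC []
  [2] addr=0x12a blk=18 s=2: L1-HIT | VC []
  [3] addr=0x123 blk=18 s=2: L1-HIT | VC []
  [4] addr=0x12e blk=18 s=2: L1-HIT | VC []
  [5] addr=0x2ab blk=42 s=2: MISS | VC [18]
  [6] addr=0x12a blk=18 s=2: VC-HIT | VC [42]
  [7] addr=0x125 blk=18 s=2: L1-HIT | VC [42]
  [8] addr=0xac blk=10 s=2: MISS | VC [42, 18]
  [9] addr=0x129 blk=18 s=2: VC-HIT | VC [42, 10]
  [10] addr=0xad blk=10 s=2: VC-HIT | VC [42, 18]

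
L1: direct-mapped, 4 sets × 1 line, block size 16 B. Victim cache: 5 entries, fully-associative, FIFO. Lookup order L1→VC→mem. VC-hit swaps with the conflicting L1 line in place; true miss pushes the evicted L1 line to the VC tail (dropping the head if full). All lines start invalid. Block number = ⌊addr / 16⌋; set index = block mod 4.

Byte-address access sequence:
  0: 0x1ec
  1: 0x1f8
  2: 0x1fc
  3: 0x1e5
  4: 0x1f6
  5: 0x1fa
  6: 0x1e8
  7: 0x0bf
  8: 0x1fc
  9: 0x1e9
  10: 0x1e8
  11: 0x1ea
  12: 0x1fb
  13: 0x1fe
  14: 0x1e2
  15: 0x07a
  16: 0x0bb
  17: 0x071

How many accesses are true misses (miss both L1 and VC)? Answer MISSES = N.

0: 0x1ec (blk 30, set 2) → MISS  vc=[]
1: 0x1f8 (blk 31, set 3) → MISS  vc=[]
2: 0x1fc (blk 31, set 3) → L1-HIT  vc=[]
3: 0x1e5 (blk 30, set 2) → L1-HIT  vc=[]
4: 0x1f6 (blk 31, set 3) → L1-HIT  vc=[]
5: 0x1fa (blk 31, set 3) → L1-HIT  vc=[]
6: 0x1e8 (blk 30, set 2) → L1-HIT  vc=[]
7: 0xbf (blk 11, set 3) → MISS  vc=[31]
8: 0x1fc (blk 31, set 3) → VC-HIT  vc=[11]
9: 0x1e9 (blk 30, set 2) → L1-HIT  vc=[11]
10: 0x1e8 (blk 30, set 2) → L1-HIT  vc=[11]
11: 0x1ea (blk 30, set 2) → L1-HIT  vc=[11]
12: 0x1fb (blk 31, set 3) → L1-HIT  vc=[11]
13: 0x1fe (blk 31, set 3) → L1-HIT  vc=[11]
14: 0x1e2 (blk 30, set 2) → L1-HIT  vc=[11]
15: 0x7a (blk 7, set 3) → MISS  vc=[11, 31]
16: 0xbb (blk 11, set 3) → VC-HIT  vc=[7, 31]
17: 0x71 (blk 7, set 3) → VC-HIT  vc=[11, 31]

MISSES = 4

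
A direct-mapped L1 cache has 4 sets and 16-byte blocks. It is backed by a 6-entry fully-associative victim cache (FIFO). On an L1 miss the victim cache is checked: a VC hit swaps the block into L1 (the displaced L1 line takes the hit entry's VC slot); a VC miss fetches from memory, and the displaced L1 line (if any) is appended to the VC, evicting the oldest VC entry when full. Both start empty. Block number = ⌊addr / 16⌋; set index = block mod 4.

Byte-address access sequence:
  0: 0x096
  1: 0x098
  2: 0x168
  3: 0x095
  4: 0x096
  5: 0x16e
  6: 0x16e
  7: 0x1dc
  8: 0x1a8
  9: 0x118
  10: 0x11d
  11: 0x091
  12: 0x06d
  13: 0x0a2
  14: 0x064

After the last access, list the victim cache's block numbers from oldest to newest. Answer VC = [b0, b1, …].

  [0] addr=0x96 blk=9 s=1: MISS | VC []
  [1] addr=0x98 blk=9 s=1: L1-HIT | VC []
  [2] addr=0x168 blk=22 s=2: MISS | VC []
  [3] addr=0x95 blk=9 s=1: L1-HIT | VC []
  [4] addr=0x96 blk=9 s=1: L1-HIT | VC []
  [5] addr=0x16e blk=22 s=2: L1-HIT | VC []
  [6] addr=0x16e blk=22 s=2: L1-HIT | VC []
  [7] addr=0x1dc blk=29 s=1: MISS | VC [9]
  [8] addr=0x1a8 blk=26 s=2: MISS | VC [9, 22]
  [9] addr=0x118 blk=17 s=1: MISS | VC [9, 22, 29]
  [10] addr=0x11d blk=17 s=1: L1-HIT | VC [9, 22, 29]
  [11] addr=0x91 blk=9 s=1: VC-HIT | VC [17, 22, 29]
  [12] addr=0x6d blk=6 s=2: MISS | VC [17, 22, 29, 26]
  [13] addr=0xa2 blk=10 s=2: MISS | VC [17, 22, 29, 26, 6]
  [14] addr=0x64 blk=6 s=2: VC-HIT | VC [17, 22, 29, 26, 10]

VC = [17, 22, 29, 26, 10]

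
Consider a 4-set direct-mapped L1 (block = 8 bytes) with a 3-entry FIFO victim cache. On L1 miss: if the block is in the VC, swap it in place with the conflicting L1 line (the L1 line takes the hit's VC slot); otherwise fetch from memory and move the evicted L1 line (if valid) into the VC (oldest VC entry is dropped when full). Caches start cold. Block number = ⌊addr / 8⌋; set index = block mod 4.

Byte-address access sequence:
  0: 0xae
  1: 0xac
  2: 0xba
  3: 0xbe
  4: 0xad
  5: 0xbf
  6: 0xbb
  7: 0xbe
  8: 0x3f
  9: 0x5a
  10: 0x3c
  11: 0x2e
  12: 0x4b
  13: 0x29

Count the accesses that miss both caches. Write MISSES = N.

  [0] addr=0xae blk=21 s=1: MISS | VC []
  [1] addr=0xac blk=21 s=1: L1-HIT | VC []
  [2] addr=0xba blk=23 s=3: MISS | VC []
  [3] addr=0xbe blk=23 s=3: L1-HIT | VC []
  [4] addr=0xad blk=21 s=1: L1-HIT | VC []
  [5] addr=0xbf blk=23 s=3: L1-HIT | VC []
  [6] addr=0xbb blk=23 s=3: L1-HIT | VC []
  [7] addr=0xbe blk=23 s=3: L1-HIT | VC []
  [8] addr=0x3f blk=7 s=3: MISS | VC [23]
  [9] addr=0x5a blk=11 s=3: MISS | VC [23, 7]
  [10] addr=0x3c blk=7 s=3: VC-HIT | VC [23, 11]
  [11] addr=0x2e blk=5 s=1: MISS | VC [23, 11, 21]
  [12] addr=0x4b blk=9 s=1: MISS | VC [11, 21, 5]
  [13] addr=0x29 blk=5 s=1: VC-HIT | VC [11, 21, 9]

MISSES = 6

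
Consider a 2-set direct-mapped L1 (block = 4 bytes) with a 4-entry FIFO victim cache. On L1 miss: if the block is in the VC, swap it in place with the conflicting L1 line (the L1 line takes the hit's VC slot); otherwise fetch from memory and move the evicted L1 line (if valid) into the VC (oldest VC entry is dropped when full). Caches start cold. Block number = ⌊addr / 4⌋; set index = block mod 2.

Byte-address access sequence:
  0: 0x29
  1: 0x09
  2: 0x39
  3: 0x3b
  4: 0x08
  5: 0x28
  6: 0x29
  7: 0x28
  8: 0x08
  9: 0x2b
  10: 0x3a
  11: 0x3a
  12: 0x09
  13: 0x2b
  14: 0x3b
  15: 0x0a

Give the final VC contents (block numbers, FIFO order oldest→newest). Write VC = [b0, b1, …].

  [0] addr=0x29 blk=10 s=0: MISS | VC []
  [1] addr=0x9 blk=2 s=0: MISS | VC [10]
  [2] addr=0x39 blk=14 s=0: MISS | VC [10, 2]
  [3] addr=0x3b blk=14 s=0: L1-HIT | VC [10, 2]
  [4] addr=0x8 blk=2 s=0: VC-HIT | VC [10, 14]
  [5] addr=0x28 blk=10 s=0: VC-HIT | VC [2, 14]
  [6] addr=0x29 blk=10 s=0: L1-HIT | VC [2, 14]
  [7] addr=0x28 blk=10 s=0: L1-HIT | VC [2, 14]
  [8] addr=0x8 blk=2 s=0: VC-HIT | VC [10, 14]
  [9] addr=0x2b blk=10 s=0: VC-HIT | VC [2, 14]
  [10] addr=0x3a blk=14 s=0: VC-HIT | VC [2, 10]
  [11] addr=0x3a blk=14 s=0: L1-HIT | VC [2, 10]
  [12] addr=0x9 blk=2 s=0: VC-HIT | VC [14, 10]
  [13] addr=0x2b blk=10 s=0: VC-HIT | VC [14, 2]
  [14] addr=0x3b blk=14 s=0: VC-HIT | VC [10, 2]
  [15] addr=0xa blk=2 s=0: VC-HIT | VC [10, 14]

VC = [10, 14]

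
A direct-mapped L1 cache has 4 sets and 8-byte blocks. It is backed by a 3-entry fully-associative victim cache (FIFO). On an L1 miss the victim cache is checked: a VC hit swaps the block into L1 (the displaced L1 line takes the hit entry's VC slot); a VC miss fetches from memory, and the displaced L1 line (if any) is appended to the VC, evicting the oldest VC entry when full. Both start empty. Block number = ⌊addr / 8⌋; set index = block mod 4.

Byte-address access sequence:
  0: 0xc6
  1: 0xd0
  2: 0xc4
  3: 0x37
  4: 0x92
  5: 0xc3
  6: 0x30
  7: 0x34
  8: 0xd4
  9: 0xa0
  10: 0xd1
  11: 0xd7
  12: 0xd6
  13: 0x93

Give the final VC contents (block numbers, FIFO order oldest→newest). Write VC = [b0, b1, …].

VC = [6, 26, 24]

#0 0xc6→b24/s0 MISS; vc=[]
#1 0xd0→b26/s2 MISS; vc=[]
#2 0xc4→b24/s0 L1-HIT; vc=[]
#3 0x37→b6/s2 MISS; vc=[26]
#4 0x92→b18/s2 MISS; vc=[26,6]
#5 0xc3→b24/s0 L1-HIT; vc=[26,6]
#6 0x30→b6/s2 VC-HIT; vc=[26,18]
#7 0x34→b6/s2 L1-HIT; vc=[26,18]
#8 0xd4→b26/s2 VC-HIT; vc=[6,18]
#9 0xa0→b20/s0 MISS; vc=[6,18,24]
#10 0xd1→b26/s2 L1-HIT; vc=[6,18,24]
#11 0xd7→b26/s2 L1-HIT; vc=[6,18,24]
#12 0xd6→b26/s2 L1-HIT; vc=[6,18,24]
#13 0x93→b18/s2 VC-HIT; vc=[6,26,24]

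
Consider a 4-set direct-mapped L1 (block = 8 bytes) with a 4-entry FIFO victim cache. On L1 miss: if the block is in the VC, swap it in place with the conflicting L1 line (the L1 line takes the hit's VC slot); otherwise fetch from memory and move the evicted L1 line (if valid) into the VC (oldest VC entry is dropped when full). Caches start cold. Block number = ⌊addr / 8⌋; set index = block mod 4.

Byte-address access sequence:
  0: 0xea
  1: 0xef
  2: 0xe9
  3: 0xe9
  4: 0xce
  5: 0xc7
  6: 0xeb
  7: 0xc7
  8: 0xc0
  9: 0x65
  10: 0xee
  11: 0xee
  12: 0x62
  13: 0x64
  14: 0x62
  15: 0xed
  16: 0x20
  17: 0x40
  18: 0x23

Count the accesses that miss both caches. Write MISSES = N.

0: 0xea (blk 29, set 1) → MISS  vc=[]
1: 0xef (blk 29, set 1) → L1-HIT  vc=[]
2: 0xe9 (blk 29, set 1) → L1-HIT  vc=[]
3: 0xe9 (blk 29, set 1) → L1-HIT  vc=[]
4: 0xce (blk 25, set 1) → MISS  vc=[29]
5: 0xc7 (blk 24, set 0) → MISS  vc=[29]
6: 0xeb (blk 29, set 1) → VC-HIT  vc=[25]
7: 0xc7 (blk 24, set 0) → L1-HIT  vc=[25]
8: 0xc0 (blk 24, set 0) → L1-HIT  vc=[25]
9: 0x65 (blk 12, set 0) → MISS  vc=[25, 24]
10: 0xee (blk 29, set 1) → L1-HIT  vc=[25, 24]
11: 0xee (blk 29, set 1) → L1-HIT  vc=[25, 24]
12: 0x62 (blk 12, set 0) → L1-HIT  vc=[25, 24]
13: 0x64 (blk 12, set 0) → L1-HIT  vc=[25, 24]
14: 0x62 (blk 12, set 0) → L1-HIT  vc=[25, 24]
15: 0xed (blk 29, set 1) → L1-HIT  vc=[25, 24]
16: 0x20 (blk 4, set 0) → MISS  vc=[25, 24, 12]
17: 0x40 (blk 8, set 0) → MISS  vc=[25, 24, 12, 4]
18: 0x23 (blk 4, set 0) → VC-HIT  vc=[25, 24, 12, 8]

MISSES = 6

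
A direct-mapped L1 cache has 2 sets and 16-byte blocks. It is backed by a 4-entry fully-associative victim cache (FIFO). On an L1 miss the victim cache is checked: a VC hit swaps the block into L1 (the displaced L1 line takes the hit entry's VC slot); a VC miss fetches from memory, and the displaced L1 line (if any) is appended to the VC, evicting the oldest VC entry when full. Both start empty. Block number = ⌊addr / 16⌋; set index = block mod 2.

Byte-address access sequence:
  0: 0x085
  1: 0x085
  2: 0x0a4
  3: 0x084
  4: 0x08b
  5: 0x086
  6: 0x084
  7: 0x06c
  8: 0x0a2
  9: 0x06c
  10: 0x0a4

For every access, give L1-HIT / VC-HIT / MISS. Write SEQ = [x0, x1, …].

SEQ = [MISS, L1-HIT, MISS, VC-HIT, L1-HIT, L1-HIT, L1-HIT, MISS, VC-HIT, VC-HIT, VC-HIT]

  [0] addr=0x85 blk=8 s=0: MISS | VC []
  [1] addr=0x85 blk=8 s=0: L1-HIT | VC []
  [2] addr=0xa4 blk=10 s=0: MISS | VC [8]
  [3] addr=0x84 blk=8 s=0: VC-HIT | VC [10]
  [4] addr=0x8b blk=8 s=0: L1-HIT | VC [10]
  [5] addr=0x86 blk=8 s=0: L1-HIT | VC [10]
  [6] addr=0x84 blk=8 s=0: L1-HIT | VC [10]
  [7] addr=0x6c blk=6 s=0: MISS | VC [10, 8]
  [8] addr=0xa2 blk=10 s=0: VC-HIT | VC [6, 8]
  [9] addr=0x6c blk=6 s=0: VC-HIT | VC [10, 8]
  [10] addr=0xa4 blk=10 s=0: VC-HIT | VC [6, 8]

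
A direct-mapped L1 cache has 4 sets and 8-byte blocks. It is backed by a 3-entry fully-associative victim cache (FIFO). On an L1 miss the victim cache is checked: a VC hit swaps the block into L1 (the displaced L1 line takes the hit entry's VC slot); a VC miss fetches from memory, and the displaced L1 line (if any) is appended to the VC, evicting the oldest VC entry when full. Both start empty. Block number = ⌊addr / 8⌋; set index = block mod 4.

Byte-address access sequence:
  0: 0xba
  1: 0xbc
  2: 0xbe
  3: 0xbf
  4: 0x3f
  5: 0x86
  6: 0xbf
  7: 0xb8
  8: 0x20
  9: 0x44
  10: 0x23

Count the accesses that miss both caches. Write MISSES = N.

MISSES = 5

0: 0xba (blk 23, set 3) → MISS  vc=[]
1: 0xbc (blk 23, set 3) → L1-HIT  vc=[]
2: 0xbe (blk 23, set 3) → L1-HIT  vc=[]
3: 0xbf (blk 23, set 3) → L1-HIT  vc=[]
4: 0x3f (blk 7, set 3) → MISS  vc=[23]
5: 0x86 (blk 16, set 0) → MISS  vc=[23]
6: 0xbf (blk 23, set 3) → VC-HIT  vc=[7]
7: 0xb8 (blk 23, set 3) → L1-HIT  vc=[7]
8: 0x20 (blk 4, set 0) → MISS  vc=[7, 16]
9: 0x44 (blk 8, set 0) → MISS  vc=[7, 16, 4]
10: 0x23 (blk 4, set 0) → VC-HIT  vc=[7, 16, 8]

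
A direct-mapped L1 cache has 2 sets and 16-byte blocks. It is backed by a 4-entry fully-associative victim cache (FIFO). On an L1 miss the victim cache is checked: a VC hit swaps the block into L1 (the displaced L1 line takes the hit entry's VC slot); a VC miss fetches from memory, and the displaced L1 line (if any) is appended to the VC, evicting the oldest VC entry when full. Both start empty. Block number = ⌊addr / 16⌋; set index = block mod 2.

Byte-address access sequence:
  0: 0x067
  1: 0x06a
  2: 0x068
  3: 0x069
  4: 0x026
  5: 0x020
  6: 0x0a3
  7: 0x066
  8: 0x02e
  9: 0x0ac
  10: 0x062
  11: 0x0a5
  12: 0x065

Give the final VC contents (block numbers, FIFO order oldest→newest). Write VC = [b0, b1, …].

VC = [2, 10]

  [0] addr=0x67 blk=6 s=0: MISS | VC []
  [1] addr=0x6a blk=6 s=0: L1-HIT | VC []
  [2] addr=0x68 blk=6 s=0: L1-HIT | VC []
  [3] addr=0x69 blk=6 s=0: L1-HIT | VC []
  [4] addr=0x26 blk=2 s=0: MISS | VC [6]
  [5] addr=0x20 blk=2 s=0: L1-HIT | VC [6]
  [6] addr=0xa3 blk=10 s=0: MISS | VC [6, 2]
  [7] addr=0x66 blk=6 s=0: VC-HIT | VC [10, 2]
  [8] addr=0x2e blk=2 s=0: VC-HIT | VC [10, 6]
  [9] addr=0xac blk=10 s=0: VC-HIT | VC [2, 6]
  [10] addr=0x62 blk=6 s=0: VC-HIT | VC [2, 10]
  [11] addr=0xa5 blk=10 s=0: VC-HIT | VC [2, 6]
  [12] addr=0x65 blk=6 s=0: VC-HIT | VC [2, 10]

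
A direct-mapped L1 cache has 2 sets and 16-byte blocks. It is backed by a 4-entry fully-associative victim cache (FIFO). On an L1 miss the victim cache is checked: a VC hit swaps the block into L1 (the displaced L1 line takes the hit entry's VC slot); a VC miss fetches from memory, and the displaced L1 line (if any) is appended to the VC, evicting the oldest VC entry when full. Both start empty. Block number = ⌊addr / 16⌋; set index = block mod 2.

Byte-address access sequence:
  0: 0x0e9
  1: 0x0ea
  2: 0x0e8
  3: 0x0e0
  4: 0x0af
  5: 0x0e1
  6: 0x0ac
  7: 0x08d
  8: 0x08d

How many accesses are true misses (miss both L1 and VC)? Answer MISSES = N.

MISSES = 3

#0 0xe9→b14/s0 MISS; vc=[]
#1 0xea→b14/s0 L1-HIT; vc=[]
#2 0xe8→b14/s0 L1-HIT; vc=[]
#3 0xe0→b14/s0 L1-HIT; vc=[]
#4 0xaf→b10/s0 MISS; vc=[14]
#5 0xe1→b14/s0 VC-HIT; vc=[10]
#6 0xac→b10/s0 VC-HIT; vc=[14]
#7 0x8d→b8/s0 MISS; vc=[14,10]
#8 0x8d→b8/s0 L1-HIT; vc=[14,10]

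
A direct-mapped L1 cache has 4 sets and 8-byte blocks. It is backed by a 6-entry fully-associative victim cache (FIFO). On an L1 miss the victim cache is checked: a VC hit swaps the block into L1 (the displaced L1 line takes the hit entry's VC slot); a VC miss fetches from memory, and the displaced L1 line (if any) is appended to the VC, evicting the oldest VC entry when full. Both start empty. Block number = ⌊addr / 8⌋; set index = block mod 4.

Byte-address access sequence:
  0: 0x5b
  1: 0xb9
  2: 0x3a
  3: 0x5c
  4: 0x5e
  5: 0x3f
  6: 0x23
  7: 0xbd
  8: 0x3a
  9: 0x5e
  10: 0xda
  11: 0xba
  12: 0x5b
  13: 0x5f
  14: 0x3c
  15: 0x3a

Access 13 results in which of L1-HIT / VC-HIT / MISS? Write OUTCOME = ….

0: 0x5b (blk 11, set 3) → MISS  vc=[]
1: 0xb9 (blk 23, set 3) → MISS  vc=[11]
2: 0x3a (blk 7, set 3) → MISS  vc=[11, 23]
3: 0x5c (blk 11, set 3) → VC-HIT  vc=[7, 23]
4: 0x5e (blk 11, set 3) → L1-HIT  vc=[7, 23]
5: 0x3f (blk 7, set 3) → VC-HIT  vc=[11, 23]
6: 0x23 (blk 4, set 0) → MISS  vc=[11, 23]
7: 0xbd (blk 23, set 3) → VC-HIT  vc=[11, 7]
8: 0x3a (blk 7, set 3) → VC-HIT  vc=[11, 23]
9: 0x5e (blk 11, set 3) → VC-HIT  vc=[7, 23]
10: 0xda (blk 27, set 3) → MISS  vc=[7, 23, 11]
11: 0xba (blk 23, set 3) → VC-HIT  vc=[7, 27, 11]
12: 0x5b (blk 11, set 3) → VC-HIT  vc=[7, 27, 23]
13: 0x5f (blk 11, set 3) → L1-HIT  vc=[7, 27, 23]
14: 0x3c (blk 7, set 3) → VC-HIT  vc=[11, 27, 23]
15: 0x3a (blk 7, set 3) → L1-HIT  vc=[11, 27, 23]

OUTCOME = L1-HIT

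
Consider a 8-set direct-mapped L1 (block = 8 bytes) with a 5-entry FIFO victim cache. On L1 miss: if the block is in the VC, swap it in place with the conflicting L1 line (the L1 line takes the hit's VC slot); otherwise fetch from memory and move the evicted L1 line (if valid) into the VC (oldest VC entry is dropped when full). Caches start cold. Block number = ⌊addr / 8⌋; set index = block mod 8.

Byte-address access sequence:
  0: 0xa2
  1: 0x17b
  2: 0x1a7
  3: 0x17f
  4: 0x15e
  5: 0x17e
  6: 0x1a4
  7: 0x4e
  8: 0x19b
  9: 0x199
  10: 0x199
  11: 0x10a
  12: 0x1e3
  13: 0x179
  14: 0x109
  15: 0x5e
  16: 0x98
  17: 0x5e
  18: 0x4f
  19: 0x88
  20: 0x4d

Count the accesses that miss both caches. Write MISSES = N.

MISSES = 11

  [0] addr=0xa2 blk=20 s=4: MISS | VC []
  [1] addr=0x17b blk=47 s=7: MISS | VC []
  [2] addr=0x1a7 blk=52 s=4: MISS | VC [20]
  [3] addr=0x17f blk=47 s=7: L1-HIT | VC [20]
  [4] addr=0x15e blk=43 s=3: MISS | VC [20]
  [5] addr=0x17e blk=47 s=7: L1-HIT | VC [20]
  [6] addr=0x1a4 blk=52 s=4: L1-HIT | VC [20]
  [7] addr=0x4e blk=9 s=1: MISS | VC [20]
  [8] addr=0x19b blk=51 s=3: MISS | VC [20, 43]
  [9] addr=0x199 blk=51 s=3: L1-HIT | VC [20, 43]
  [10] addr=0x199 blk=51 s=3: L1-HIT | VC [20, 43]
  [11] addr=0x10a blk=33 s=1: MISS | VC [20, 43, 9]
  [12] addr=0x1e3 blk=60 s=4: MISS | VC [20, 43, 9, 52]
  [13] addr=0x179 blk=47 s=7: L1-HIT | VC [20, 43, 9, 52]
  [14] addr=0x109 blk=33 s=1: L1-HIT | VC [20, 43, 9, 52]
  [15] addr=0x5e blk=11 s=3: MISS | VC [20, 43, 9, 52, 51]
  [16] addr=0x98 blk=19 s=3: MISS | VC [43, 9, 52, 51, 11]
  [17] addr=0x5e blk=11 s=3: VC-HIT | VC [43, 9, 52, 51, 19]
  [18] addr=0x4f blk=9 s=1: VC-HIT | VC [43, 33, 52, 51, 19]
  [19] addr=0x88 blk=17 s=1: MISS | VC [33, 52, 51, 19, 9]
  [20] addr=0x4d blk=9 s=1: VC-HIT | VC [33, 52, 51, 19, 17]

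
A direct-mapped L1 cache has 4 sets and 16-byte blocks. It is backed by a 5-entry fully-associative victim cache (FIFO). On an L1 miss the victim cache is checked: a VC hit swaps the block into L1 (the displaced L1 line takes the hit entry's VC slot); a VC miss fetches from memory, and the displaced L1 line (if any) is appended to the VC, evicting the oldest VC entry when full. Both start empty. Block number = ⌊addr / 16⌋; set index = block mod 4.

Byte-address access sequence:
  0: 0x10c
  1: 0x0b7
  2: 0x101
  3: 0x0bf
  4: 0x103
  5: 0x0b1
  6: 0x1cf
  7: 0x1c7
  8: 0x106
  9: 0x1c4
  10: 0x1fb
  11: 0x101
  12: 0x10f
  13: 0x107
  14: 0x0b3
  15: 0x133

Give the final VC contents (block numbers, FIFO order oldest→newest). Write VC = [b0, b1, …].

0: 0x10c (blk 16, set 0) → MISS  vc=[]
1: 0xb7 (blk 11, set 3) → MISS  vc=[]
2: 0x101 (blk 16, set 0) → L1-HIT  vc=[]
3: 0xbf (blk 11, set 3) → L1-HIT  vc=[]
4: 0x103 (blk 16, set 0) → L1-HIT  vc=[]
5: 0xb1 (blk 11, set 3) → L1-HIT  vc=[]
6: 0x1cf (blk 28, set 0) → MISS  vc=[16]
7: 0x1c7 (blk 28, set 0) → L1-HIT  vc=[16]
8: 0x106 (blk 16, set 0) → VC-HIT  vc=[28]
9: 0x1c4 (blk 28, set 0) → VC-HIT  vc=[16]
10: 0x1fb (blk 31, set 3) → MISS  vc=[16, 11]
11: 0x101 (blk 16, set 0) → VC-HIT  vc=[28, 11]
12: 0x10f (blk 16, set 0) → L1-HIT  vc=[28, 11]
13: 0x107 (blk 16, set 0) → L1-HIT  vc=[28, 11]
14: 0xb3 (blk 11, set 3) → VC-HIT  vc=[28, 31]
15: 0x133 (blk 19, set 3) → MISS  vc=[28, 31, 11]

VC = [28, 31, 11]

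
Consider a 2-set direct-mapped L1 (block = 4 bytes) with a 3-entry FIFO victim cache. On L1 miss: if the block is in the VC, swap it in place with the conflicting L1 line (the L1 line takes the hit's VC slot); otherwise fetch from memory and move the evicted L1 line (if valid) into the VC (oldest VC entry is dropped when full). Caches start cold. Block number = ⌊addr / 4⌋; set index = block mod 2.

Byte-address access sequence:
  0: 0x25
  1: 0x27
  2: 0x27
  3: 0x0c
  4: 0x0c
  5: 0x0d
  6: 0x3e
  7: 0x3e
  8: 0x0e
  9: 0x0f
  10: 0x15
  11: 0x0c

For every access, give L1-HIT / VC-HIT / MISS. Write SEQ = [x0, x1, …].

SEQ = [MISS, L1-HIT, L1-HIT, MISS, L1-HIT, L1-HIT, MISS, L1-HIT, VC-HIT, L1-HIT, MISS, VC-HIT]

  [0] addr=0x25 blk=9 s=1: MISS | VC []
  [1] addr=0x27 blk=9 s=1: L1-HIT | VC []
  [2] addr=0x27 blk=9 s=1: L1-HIT | VC []
  [3] addr=0xc blk=3 s=1: MISS | VC [9]
  [4] addr=0xc blk=3 s=1: L1-HIT | VC [9]
  [5] addr=0xd blk=3 s=1: L1-HIT | VC [9]
  [6] addr=0x3e blk=15 s=1: MISS | VC [9, 3]
  [7] addr=0x3e blk=15 s=1: L1-HIT | VC [9, 3]
  [8] addr=0xe blk=3 s=1: VC-HIT | VC [9, 15]
  [9] addr=0xf blk=3 s=1: L1-HIT | VC [9, 15]
  [10] addr=0x15 blk=5 s=1: MISS | VC [9, 15, 3]
  [11] addr=0xc blk=3 s=1: VC-HIT | VC [9, 15, 5]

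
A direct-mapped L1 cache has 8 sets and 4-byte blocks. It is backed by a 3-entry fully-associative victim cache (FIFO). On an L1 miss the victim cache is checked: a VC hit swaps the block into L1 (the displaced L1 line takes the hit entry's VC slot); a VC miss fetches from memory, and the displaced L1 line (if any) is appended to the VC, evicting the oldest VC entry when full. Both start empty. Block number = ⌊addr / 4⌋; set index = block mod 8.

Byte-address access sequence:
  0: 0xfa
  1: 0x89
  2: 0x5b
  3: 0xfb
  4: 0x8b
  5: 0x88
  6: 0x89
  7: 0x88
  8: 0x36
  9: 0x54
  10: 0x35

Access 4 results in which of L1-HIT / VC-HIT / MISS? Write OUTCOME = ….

OUTCOME = L1-HIT

  [0] addr=0xfa blk=62 s=6: MISS | VC []
  [1] addr=0x89 blk=34 s=2: MISS | VC []
  [2] addr=0x5b blk=22 s=6: MISS | VC [62]
  [3] addr=0xfb blk=62 s=6: VC-HIT | VC [22]
  [4] addr=0x8b blk=34 s=2: L1-HIT | VC [22]
  [5] addr=0x88 blk=34 s=2: L1-HIT | VC [22]
  [6] addr=0x89 blk=34 s=2: L1-HIT | VC [22]
  [7] addr=0x88 blk=34 s=2: L1-HIT | VC [22]
  [8] addr=0x36 blk=13 s=5: MISS | VC [22]
  [9] addr=0x54 blk=21 s=5: MISS | VC [22, 13]
  [10] addr=0x35 blk=13 s=5: VC-HIT | VC [22, 21]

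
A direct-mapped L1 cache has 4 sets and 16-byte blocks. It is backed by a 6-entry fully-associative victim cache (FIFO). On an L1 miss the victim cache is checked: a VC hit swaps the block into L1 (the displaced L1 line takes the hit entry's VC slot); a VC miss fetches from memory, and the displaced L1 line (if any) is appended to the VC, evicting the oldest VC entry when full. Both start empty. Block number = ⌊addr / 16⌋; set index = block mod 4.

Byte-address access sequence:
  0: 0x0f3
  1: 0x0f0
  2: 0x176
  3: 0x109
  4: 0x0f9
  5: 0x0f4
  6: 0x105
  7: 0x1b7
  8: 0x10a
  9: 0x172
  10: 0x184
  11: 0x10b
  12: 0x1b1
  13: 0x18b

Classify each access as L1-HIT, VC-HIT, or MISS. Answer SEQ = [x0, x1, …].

#0 0xf3→b15/s3 MISS; vc=[]
#1 0xf0→b15/s3 L1-HIT; vc=[]
#2 0x176→b23/s3 MISS; vc=[15]
#3 0x109→b16/s0 MISS; vc=[15]
#4 0xf9→b15/s3 VC-HIT; vc=[23]
#5 0xf4→b15/s3 L1-HIT; vc=[23]
#6 0x105→b16/s0 L1-HIT; vc=[23]
#7 0x1b7→b27/s3 MISS; vc=[23,15]
#8 0x10a→b16/s0 L1-HIT; vc=[23,15]
#9 0x172→b23/s3 VC-HIT; vc=[27,15]
#10 0x184→b24/s0 MISS; vc=[27,15,16]
#11 0x10b→b16/s0 VC-HIT; vc=[27,15,24]
#12 0x1b1→b27/s3 VC-HIT; vc=[23,15,24]
#13 0x18b→b24/s0 VC-HIT; vc=[23,15,16]

SEQ = [MISS, L1-HIT, MISS, MISS, VC-HIT, L1-HIT, L1-HIT, MISS, L1-HIT, VC-HIT, MISS, VC-HIT, VC-HIT, VC-HIT]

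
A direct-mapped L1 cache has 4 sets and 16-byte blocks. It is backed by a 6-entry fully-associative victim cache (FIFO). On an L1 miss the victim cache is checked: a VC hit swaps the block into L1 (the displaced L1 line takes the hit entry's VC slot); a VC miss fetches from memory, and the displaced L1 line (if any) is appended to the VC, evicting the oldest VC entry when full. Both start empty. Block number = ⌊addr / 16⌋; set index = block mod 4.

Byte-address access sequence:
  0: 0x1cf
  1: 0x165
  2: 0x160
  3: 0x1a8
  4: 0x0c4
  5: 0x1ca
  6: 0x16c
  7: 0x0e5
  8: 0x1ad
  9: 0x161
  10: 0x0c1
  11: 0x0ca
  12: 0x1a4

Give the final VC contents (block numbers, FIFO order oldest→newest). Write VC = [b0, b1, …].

VC = [14, 28, 22]

#0 0x1cf→b28/s0 MISS; vc=[]
#1 0x165→b22/s2 MISS; vc=[]
#2 0x160→b22/s2 L1-HIT; vc=[]
#3 0x1a8→b26/s2 MISS; vc=[22]
#4 0xc4→b12/s0 MISS; vc=[22,28]
#5 0x1ca→b28/s0 VC-HIT; vc=[22,12]
#6 0x16c→b22/s2 VC-HIT; vc=[26,12]
#7 0xe5→b14/s2 MISS; vc=[26,12,22]
#8 0x1ad→b26/s2 VC-HIT; vc=[14,12,22]
#9 0x161→b22/s2 VC-HIT; vc=[14,12,26]
#10 0xc1→b12/s0 VC-HIT; vc=[14,28,26]
#11 0xca→b12/s0 L1-HIT; vc=[14,28,26]
#12 0x1a4→b26/s2 VC-HIT; vc=[14,28,22]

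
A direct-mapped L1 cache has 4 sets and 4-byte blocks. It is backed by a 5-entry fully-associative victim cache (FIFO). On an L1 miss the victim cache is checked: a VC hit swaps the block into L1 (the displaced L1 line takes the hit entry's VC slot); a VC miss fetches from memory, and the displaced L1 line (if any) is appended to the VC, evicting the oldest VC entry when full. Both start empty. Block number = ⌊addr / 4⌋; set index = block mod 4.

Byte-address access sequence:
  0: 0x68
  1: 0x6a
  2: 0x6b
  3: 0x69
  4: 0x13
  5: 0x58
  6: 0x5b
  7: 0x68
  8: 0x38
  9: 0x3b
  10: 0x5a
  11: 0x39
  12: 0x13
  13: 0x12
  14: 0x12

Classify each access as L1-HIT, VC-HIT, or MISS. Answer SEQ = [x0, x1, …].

#0 0x68→b26/s2 MISS; vc=[]
#1 0x6a→b26/s2 L1-HIT; vc=[]
#2 0x6b→b26/s2 L1-HIT; vc=[]
#3 0x69→b26/s2 L1-HIT; vc=[]
#4 0x13→b4/s0 MISS; vc=[]
#5 0x58→b22/s2 MISS; vc=[26]
#6 0x5b→b22/s2 L1-HIT; vc=[26]
#7 0x68→b26/s2 VC-HIT; vc=[22]
#8 0x38→b14/s2 MISS; vc=[22,26]
#9 0x3b→b14/s2 L1-HIT; vc=[22,26]
#10 0x5a→b22/s2 VC-HIT; vc=[14,26]
#11 0x39→b14/s2 VC-HIT; vc=[22,26]
#12 0x13→b4/s0 L1-HIT; vc=[22,26]
#13 0x12→b4/s0 L1-HIT; vc=[22,26]
#14 0x12→b4/s0 L1-HIT; vc=[22,26]

SEQ = [MISS, L1-HIT, L1-HIT, L1-HIT, MISS, MISS, L1-HIT, VC-HIT, MISS, L1-HIT, VC-HIT, VC-HIT, L1-HIT, L1-HIT, L1-HIT]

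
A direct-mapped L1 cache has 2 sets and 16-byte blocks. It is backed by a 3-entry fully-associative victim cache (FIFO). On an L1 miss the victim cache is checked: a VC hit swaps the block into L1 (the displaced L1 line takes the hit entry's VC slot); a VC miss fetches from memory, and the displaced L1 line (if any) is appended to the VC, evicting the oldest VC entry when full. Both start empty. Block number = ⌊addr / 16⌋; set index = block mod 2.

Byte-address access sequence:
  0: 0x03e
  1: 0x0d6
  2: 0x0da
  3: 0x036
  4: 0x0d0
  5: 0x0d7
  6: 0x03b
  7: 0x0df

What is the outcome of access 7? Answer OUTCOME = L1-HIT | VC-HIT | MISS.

0: 0x3e (blk 3, set 1) → MISS  vc=[]
1: 0xd6 (blk 13, set 1) → MISS  vc=[3]
2: 0xda (blk 13, set 1) → L1-HIT  vc=[3]
3: 0x36 (blk 3, set 1) → VC-HIT  vc=[13]
4: 0xd0 (blk 13, set 1) → VC-HIT  vc=[3]
5: 0xd7 (blk 13, set 1) → L1-HIT  vc=[3]
6: 0x3b (blk 3, set 1) → VC-HIT  vc=[13]
7: 0xdf (blk 13, set 1) → VC-HIT  vc=[3]

OUTCOME = VC-HIT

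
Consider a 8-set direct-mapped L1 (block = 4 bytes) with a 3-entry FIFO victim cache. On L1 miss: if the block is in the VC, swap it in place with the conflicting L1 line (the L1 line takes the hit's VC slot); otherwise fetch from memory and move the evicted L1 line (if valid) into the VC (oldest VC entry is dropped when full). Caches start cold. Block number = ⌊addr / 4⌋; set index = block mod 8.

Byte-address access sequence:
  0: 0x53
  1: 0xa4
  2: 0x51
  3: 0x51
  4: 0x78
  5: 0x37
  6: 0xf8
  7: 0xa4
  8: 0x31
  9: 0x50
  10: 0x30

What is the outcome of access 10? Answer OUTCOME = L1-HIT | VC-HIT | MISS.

OUTCOME = VC-HIT

  [0] addr=0x53 blk=20 s=4: MISS | VC []
  [1] addr=0xa4 blk=41 s=1: MISS | VC []
  [2] addr=0x51 blk=20 s=4: L1-HIT | VC []
  [3] addr=0x51 blk=20 s=4: L1-HIT | VC []
  [4] addr=0x78 blk=30 s=6: MISS | VC []
  [5] addr=0x37 blk=13 s=5: MISS | VC []
  [6] addr=0xf8 blk=62 s=6: MISS | VC [30]
  [7] addr=0xa4 blk=41 s=1: L1-HIT | VC [30]
  [8] addr=0x31 blk=12 s=4: MISS | VC [30, 20]
  [9] addr=0x50 blk=20 s=4: VC-HIT | VC [30, 12]
  [10] addr=0x30 blk=12 s=4: VC-HIT | VC [30, 20]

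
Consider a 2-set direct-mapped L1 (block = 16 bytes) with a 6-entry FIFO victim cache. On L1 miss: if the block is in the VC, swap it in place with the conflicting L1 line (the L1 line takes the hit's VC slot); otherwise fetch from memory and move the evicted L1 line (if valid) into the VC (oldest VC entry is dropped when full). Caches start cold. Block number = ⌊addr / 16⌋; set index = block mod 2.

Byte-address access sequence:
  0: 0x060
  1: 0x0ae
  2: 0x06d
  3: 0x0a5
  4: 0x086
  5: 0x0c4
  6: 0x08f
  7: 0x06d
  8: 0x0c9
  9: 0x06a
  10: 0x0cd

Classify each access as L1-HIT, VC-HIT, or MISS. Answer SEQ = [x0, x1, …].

#0 0x60→b6/s0 MISS; vc=[]
#1 0xae→b10/s0 MISS; vc=[6]
#2 0x6d→b6/s0 VC-HIT; vc=[10]
#3 0xa5→b10/s0 VC-HIT; vc=[6]
#4 0x86→b8/s0 MISS; vc=[6,10]
#5 0xc4→b12/s0 MISS; vc=[6,10,8]
#6 0x8f→b8/s0 VC-HIT; vc=[6,10,12]
#7 0x6d→b6/s0 VC-HIT; vc=[8,10,12]
#8 0xc9→b12/s0 VC-HIT; vc=[8,10,6]
#9 0x6a→b6/s0 VC-HIT; vc=[8,10,12]
#10 0xcd→b12/s0 VC-HIT; vc=[8,10,6]

SEQ = [MISS, MISS, VC-HIT, VC-HIT, MISS, MISS, VC-HIT, VC-HIT, VC-HIT, VC-HIT, VC-HIT]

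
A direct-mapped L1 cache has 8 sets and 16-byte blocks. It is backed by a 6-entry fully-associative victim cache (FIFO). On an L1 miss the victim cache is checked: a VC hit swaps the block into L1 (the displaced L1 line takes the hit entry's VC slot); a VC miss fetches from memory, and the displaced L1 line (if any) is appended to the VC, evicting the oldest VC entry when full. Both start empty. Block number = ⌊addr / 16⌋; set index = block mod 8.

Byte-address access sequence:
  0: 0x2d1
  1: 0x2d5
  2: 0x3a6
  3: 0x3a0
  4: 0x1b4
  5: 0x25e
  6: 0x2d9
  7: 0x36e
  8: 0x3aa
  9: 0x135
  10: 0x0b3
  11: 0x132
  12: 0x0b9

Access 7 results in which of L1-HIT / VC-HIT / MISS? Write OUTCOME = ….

#0 0x2d1→b45/s5 MISS; vc=[]
#1 0x2d5→b45/s5 L1-HIT; vc=[]
#2 0x3a6→b58/s2 MISS; vc=[]
#3 0x3a0→b58/s2 L1-HIT; vc=[]
#4 0x1b4→b27/s3 MISS; vc=[]
#5 0x25e→b37/s5 MISS; vc=[45]
#6 0x2d9→b45/s5 VC-HIT; vc=[37]
#7 0x36e→b54/s6 MISS; vc=[37]
#8 0x3aa→b58/s2 L1-HIT; vc=[37]
#9 0x135→b19/s3 MISS; vc=[37,27]
#10 0xb3→b11/s3 MISS; vc=[37,27,19]
#11 0x132→b19/s3 VC-HIT; vc=[37,27,11]
#12 0xb9→b11/s3 VC-HIT; vc=[37,27,19]

OUTCOME = MISS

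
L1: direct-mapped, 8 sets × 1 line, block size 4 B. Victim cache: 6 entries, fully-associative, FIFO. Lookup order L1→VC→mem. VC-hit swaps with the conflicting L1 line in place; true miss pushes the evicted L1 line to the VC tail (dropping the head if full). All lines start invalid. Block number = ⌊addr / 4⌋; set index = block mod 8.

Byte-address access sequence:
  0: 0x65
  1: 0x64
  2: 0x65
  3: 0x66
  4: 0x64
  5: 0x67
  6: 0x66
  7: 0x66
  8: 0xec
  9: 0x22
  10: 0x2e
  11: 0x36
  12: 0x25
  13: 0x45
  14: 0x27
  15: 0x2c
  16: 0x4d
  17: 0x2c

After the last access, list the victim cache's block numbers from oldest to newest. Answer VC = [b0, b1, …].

0: 0x65 (blk 25, set 1) → MISS  vc=[]
1: 0x64 (blk 25, set 1) → L1-HIT  vc=[]
2: 0x65 (blk 25, set 1) → L1-HIT  vc=[]
3: 0x66 (blk 25, set 1) → L1-HIT  vc=[]
4: 0x64 (blk 25, set 1) → L1-HIT  vc=[]
5: 0x67 (blk 25, set 1) → L1-HIT  vc=[]
6: 0x66 (blk 25, set 1) → L1-HIT  vc=[]
7: 0x66 (blk 25, set 1) → L1-HIT  vc=[]
8: 0xec (blk 59, set 3) → MISS  vc=[]
9: 0x22 (blk 8, set 0) → MISS  vc=[]
10: 0x2e (blk 11, set 3) → MISS  vc=[59]
11: 0x36 (blk 13, set 5) → MISS  vc=[59]
12: 0x25 (blk 9, set 1) → MISS  vc=[59, 25]
13: 0x45 (blk 17, set 1) → MISS  vc=[59, 25, 9]
14: 0x27 (blk 9, set 1) → VC-HIT  vc=[59, 25, 17]
15: 0x2c (blk 11, set 3) → L1-HIT  vc=[59, 25, 17]
16: 0x4d (blk 19, set 3) → MISS  vc=[59, 25, 17, 11]
17: 0x2c (blk 11, set 3) → VC-HIT  vc=[59, 25, 17, 19]

VC = [59, 25, 17, 19]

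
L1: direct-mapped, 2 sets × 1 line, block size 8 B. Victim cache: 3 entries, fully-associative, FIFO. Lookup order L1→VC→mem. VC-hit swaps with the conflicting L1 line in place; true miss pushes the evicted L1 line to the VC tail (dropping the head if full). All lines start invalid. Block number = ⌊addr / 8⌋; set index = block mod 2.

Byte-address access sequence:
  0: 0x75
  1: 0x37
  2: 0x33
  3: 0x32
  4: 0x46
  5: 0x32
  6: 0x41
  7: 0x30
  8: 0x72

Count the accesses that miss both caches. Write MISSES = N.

#0 0x75→b14/s0 MISS; vc=[]
#1 0x37→b6/s0 MISS; vc=[14]
#2 0x33→b6/s0 L1-HIT; vc=[14]
#3 0x32→b6/s0 L1-HIT; vc=[14]
#4 0x46→b8/s0 MISS; vc=[14,6]
#5 0x32→b6/s0 VC-HIT; vc=[14,8]
#6 0x41→b8/s0 VC-HIT; vc=[14,6]
#7 0x30→b6/s0 VC-HIT; vc=[14,8]
#8 0x72→b14/s0 VC-HIT; vc=[6,8]

MISSES = 3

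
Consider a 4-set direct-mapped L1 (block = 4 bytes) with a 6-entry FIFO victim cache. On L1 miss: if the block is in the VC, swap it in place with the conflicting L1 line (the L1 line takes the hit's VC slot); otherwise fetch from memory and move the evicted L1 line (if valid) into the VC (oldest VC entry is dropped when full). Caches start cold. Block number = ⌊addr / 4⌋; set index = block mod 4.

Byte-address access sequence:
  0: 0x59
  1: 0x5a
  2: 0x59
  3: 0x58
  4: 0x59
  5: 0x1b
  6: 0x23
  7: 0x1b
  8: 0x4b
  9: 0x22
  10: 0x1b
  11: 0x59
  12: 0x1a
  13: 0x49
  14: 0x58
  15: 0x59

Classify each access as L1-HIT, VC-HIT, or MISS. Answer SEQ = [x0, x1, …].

SEQ = [MISS, L1-HIT, L1-HIT, L1-HIT, L1-HIT, MISS, MISS, L1-HIT, MISS, L1-HIT, VC-HIT, VC-HIT, VC-HIT, VC-HIT, VC-HIT, L1-HIT]

#0 0x59→b22/s2 MISS; vc=[]
#1 0x5a→b22/s2 L1-HIT; vc=[]
#2 0x59→b22/s2 L1-HIT; vc=[]
#3 0x58→b22/s2 L1-HIT; vc=[]
#4 0x59→b22/s2 L1-HIT; vc=[]
#5 0x1b→b6/s2 MISS; vc=[22]
#6 0x23→b8/s0 MISS; vc=[22]
#7 0x1b→b6/s2 L1-HIT; vc=[22]
#8 0x4b→b18/s2 MISS; vc=[22,6]
#9 0x22→b8/s0 L1-HIT; vc=[22,6]
#10 0x1b→b6/s2 VC-HIT; vc=[22,18]
#11 0x59→b22/s2 VC-HIT; vc=[6,18]
#12 0x1a→b6/s2 VC-HIT; vc=[22,18]
#13 0x49→b18/s2 VC-HIT; vc=[22,6]
#14 0x58→b22/s2 VC-HIT; vc=[18,6]
#15 0x59→b22/s2 L1-HIT; vc=[18,6]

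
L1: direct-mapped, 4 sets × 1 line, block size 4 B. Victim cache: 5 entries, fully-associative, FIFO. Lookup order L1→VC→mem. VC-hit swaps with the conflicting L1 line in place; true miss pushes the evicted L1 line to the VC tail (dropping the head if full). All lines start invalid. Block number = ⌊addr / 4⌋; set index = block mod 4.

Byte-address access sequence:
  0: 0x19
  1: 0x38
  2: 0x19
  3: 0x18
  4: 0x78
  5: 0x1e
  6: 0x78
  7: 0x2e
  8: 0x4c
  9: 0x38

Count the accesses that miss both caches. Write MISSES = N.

#0 0x19→b6/s2 MISS; vc=[]
#1 0x38→b14/s2 MISS; vc=[6]
#2 0x19→b6/s2 VC-HIT; vc=[14]
#3 0x18→b6/s2 L1-HIT; vc=[14]
#4 0x78→b30/s2 MISS; vc=[14,6]
#5 0x1e→b7/s3 MISS; vc=[14,6]
#6 0x78→b30/s2 L1-HIT; vc=[14,6]
#7 0x2e→b11/s3 MISS; vc=[14,6,7]
#8 0x4c→b19/s3 MISS; vc=[14,6,7,11]
#9 0x38→b14/s2 VC-HIT; vc=[30,6,7,11]

MISSES = 6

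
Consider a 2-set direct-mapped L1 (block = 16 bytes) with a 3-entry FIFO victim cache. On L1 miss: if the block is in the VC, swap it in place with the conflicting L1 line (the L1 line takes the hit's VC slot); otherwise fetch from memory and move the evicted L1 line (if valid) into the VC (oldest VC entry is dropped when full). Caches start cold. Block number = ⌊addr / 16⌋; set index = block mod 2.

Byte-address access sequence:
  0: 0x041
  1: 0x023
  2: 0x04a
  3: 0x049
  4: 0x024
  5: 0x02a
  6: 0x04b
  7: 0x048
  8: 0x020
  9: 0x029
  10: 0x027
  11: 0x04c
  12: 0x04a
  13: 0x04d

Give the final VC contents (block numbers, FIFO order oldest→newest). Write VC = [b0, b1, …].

VC = [2]

0: 0x41 (blk 4, set 0) → MISS  vc=[]
1: 0x23 (blk 2, set 0) → MISS  vc=[4]
2: 0x4a (blk 4, set 0) → VC-HIT  vc=[2]
3: 0x49 (blk 4, set 0) → L1-HIT  vc=[2]
4: 0x24 (blk 2, set 0) → VC-HIT  vc=[4]
5: 0x2a (blk 2, set 0) → L1-HIT  vc=[4]
6: 0x4b (blk 4, set 0) → VC-HIT  vc=[2]
7: 0x48 (blk 4, set 0) → L1-HIT  vc=[2]
8: 0x20 (blk 2, set 0) → VC-HIT  vc=[4]
9: 0x29 (blk 2, set 0) → L1-HIT  vc=[4]
10: 0x27 (blk 2, set 0) → L1-HIT  vc=[4]
11: 0x4c (blk 4, set 0) → VC-HIT  vc=[2]
12: 0x4a (blk 4, set 0) → L1-HIT  vc=[2]
13: 0x4d (blk 4, set 0) → L1-HIT  vc=[2]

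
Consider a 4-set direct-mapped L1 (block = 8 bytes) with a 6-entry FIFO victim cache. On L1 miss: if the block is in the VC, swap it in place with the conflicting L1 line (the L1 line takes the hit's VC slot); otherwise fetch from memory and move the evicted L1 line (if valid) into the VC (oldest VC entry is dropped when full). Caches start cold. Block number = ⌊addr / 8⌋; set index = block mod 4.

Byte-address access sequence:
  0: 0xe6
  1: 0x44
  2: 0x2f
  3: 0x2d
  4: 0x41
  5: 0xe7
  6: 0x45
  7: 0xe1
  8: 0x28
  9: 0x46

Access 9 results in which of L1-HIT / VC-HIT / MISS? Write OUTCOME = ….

OUTCOME = VC-HIT

0: 0xe6 (blk 28, set 0) → MISS  vc=[]
1: 0x44 (blk 8, set 0) → MISS  vc=[28]
2: 0x2f (blk 5, set 1) → MISS  vc=[28]
3: 0x2d (blk 5, set 1) → L1-HIT  vc=[28]
4: 0x41 (blk 8, set 0) → L1-HIT  vc=[28]
5: 0xe7 (blk 28, set 0) → VC-HIT  vc=[8]
6: 0x45 (blk 8, set 0) → VC-HIT  vc=[28]
7: 0xe1 (blk 28, set 0) → VC-HIT  vc=[8]
8: 0x28 (blk 5, set 1) → L1-HIT  vc=[8]
9: 0x46 (blk 8, set 0) → VC-HIT  vc=[28]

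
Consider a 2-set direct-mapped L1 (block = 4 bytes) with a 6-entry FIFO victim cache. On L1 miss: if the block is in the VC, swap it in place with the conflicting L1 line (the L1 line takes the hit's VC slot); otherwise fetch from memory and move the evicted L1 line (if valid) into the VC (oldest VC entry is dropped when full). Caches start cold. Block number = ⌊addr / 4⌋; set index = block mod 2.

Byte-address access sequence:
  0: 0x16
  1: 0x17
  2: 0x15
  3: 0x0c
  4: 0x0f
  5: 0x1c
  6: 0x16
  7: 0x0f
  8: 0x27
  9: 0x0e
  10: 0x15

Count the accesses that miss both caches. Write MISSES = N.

MISSES = 4

#0 0x16→b5/s1 MISS; vc=[]
#1 0x17→b5/s1 L1-HIT; vc=[]
#2 0x15→b5/s1 L1-HIT; vc=[]
#3 0xc→b3/s1 MISS; vc=[5]
#4 0xf→b3/s1 L1-HIT; vc=[5]
#5 0x1c→b7/s1 MISS; vc=[5,3]
#6 0x16→b5/s1 VC-HIT; vc=[7,3]
#7 0xf→b3/s1 VC-HIT; vc=[7,5]
#8 0x27→b9/s1 MISS; vc=[7,5,3]
#9 0xe→b3/s1 VC-HIT; vc=[7,5,9]
#10 0x15→b5/s1 VC-HIT; vc=[7,3,9]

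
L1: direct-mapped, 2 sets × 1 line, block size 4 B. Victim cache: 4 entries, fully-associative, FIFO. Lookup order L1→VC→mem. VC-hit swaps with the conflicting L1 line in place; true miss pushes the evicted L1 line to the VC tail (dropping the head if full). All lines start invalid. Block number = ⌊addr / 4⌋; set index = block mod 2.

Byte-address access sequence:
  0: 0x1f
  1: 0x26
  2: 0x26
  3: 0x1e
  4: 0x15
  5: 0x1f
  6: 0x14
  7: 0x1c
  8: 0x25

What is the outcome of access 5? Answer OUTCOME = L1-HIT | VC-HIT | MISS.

OUTCOME = VC-HIT

0: 0x1f (blk 7, set 1) → MISS  vc=[]
1: 0x26 (blk 9, set 1) → MISS  vc=[7]
2: 0x26 (blk 9, set 1) → L1-HIT  vc=[7]
3: 0x1e (blk 7, set 1) → VC-HIT  vc=[9]
4: 0x15 (blk 5, set 1) → MISS  vc=[9, 7]
5: 0x1f (blk 7, set 1) → VC-HIT  vc=[9, 5]
6: 0x14 (blk 5, set 1) → VC-HIT  vc=[9, 7]
7: 0x1c (blk 7, set 1) → VC-HIT  vc=[9, 5]
8: 0x25 (blk 9, set 1) → VC-HIT  vc=[7, 5]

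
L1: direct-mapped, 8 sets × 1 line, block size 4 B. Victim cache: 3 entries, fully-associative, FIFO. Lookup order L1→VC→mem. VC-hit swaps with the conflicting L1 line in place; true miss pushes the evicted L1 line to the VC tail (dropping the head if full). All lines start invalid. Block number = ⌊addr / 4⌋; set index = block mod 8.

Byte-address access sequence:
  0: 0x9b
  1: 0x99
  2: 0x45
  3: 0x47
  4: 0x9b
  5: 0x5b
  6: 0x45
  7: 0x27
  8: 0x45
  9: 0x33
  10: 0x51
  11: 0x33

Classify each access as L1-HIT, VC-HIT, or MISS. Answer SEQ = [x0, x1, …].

SEQ = [MISS, L1-HIT, MISS, L1-HIT, L1-HIT, MISS, L1-HIT, MISS, VC-HIT, MISS, MISS, VC-HIT]

#0 0x9b→b38/s6 MISS; vc=[]
#1 0x99→b38/s6 L1-HIT; vc=[]
#2 0x45→b17/s1 MISS; vc=[]
#3 0x47→b17/s1 L1-HIT; vc=[]
#4 0x9b→b38/s6 L1-HIT; vc=[]
#5 0x5b→b22/s6 MISS; vc=[38]
#6 0x45→b17/s1 L1-HIT; vc=[38]
#7 0x27→b9/s1 MISS; vc=[38,17]
#8 0x45→b17/s1 VC-HIT; vc=[38,9]
#9 0x33→b12/s4 MISS; vc=[38,9]
#10 0x51→b20/s4 MISS; vc=[38,9,12]
#11 0x33→b12/s4 VC-HIT; vc=[38,9,20]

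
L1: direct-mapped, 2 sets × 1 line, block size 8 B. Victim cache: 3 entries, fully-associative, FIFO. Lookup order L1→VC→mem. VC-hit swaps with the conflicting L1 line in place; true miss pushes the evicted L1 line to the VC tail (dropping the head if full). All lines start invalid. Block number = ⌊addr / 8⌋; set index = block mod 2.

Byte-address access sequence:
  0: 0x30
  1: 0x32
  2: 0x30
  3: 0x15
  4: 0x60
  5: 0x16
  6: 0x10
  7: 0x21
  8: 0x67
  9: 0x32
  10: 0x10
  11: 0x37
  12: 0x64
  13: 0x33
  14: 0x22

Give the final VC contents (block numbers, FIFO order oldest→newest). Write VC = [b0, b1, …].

  [0] addr=0x30 blk=6 s=0: MISS | VC []
  [1] addr=0x32 blk=6 s=0: L1-HIT | VC []
  [2] addr=0x30 blk=6 s=0: L1-HIT | VC []
  [3] addr=0x15 blk=2 s=0: MISS | VC [6]
  [4] addr=0x60 blk=12 s=0: MISS | VC [6, 2]
  [5] addr=0x16 blk=2 s=0: VC-HIT | VC [6, 12]
  [6] addr=0x10 blk=2 s=0: L1-HIT | VC [6, 12]
  [7] addr=0x21 blk=4 s=0: MISS | VC [6, 12, 2]
  [8] addr=0x67 blk=12 s=0: VC-HIT | VC [6, 4, 2]
  [9] addr=0x32 blk=6 s=0: VC-HIT | VC [12, 4, 2]
  [10] addr=0x10 blk=2 s=0: VC-HIT | VC [12, 4, 6]
  [11] addr=0x37 blk=6 s=0: VC-HIT | VC [12, 4, 2]
  [12] addr=0x64 blk=12 s=0: VC-HIT | VC [6, 4, 2]
  [13] addr=0x33 blk=6 s=0: VC-HIT | VC [12, 4, 2]
  [14] addr=0x22 blk=4 s=0: VC-HIT | VC [12, 6, 2]

VC = [12, 6, 2]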